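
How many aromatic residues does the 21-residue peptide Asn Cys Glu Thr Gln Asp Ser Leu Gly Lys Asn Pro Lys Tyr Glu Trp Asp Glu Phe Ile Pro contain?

3

Phenylalanine (F), tryptophan (W), and tyrosine (Y) have aromatic ring side chains.
Matching residues: Tyr14, Trp16, Phe19.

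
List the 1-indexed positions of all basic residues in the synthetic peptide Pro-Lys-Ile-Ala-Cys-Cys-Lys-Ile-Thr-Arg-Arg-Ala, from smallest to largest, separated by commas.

2, 7, 10, 11

The basic amino acids are Lys (K), Arg (R), and His (H).
Matching residues: Lys2, Lys7, Arg10, Arg11.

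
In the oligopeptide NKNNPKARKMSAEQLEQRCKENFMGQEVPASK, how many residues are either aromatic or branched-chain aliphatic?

3

Aromatic: F, W, Y. Branched-chain aliphatic: I, L, V.
Aromatic residues here: F23 (1).
Branched-chain aliphatic residues here: L15, V28 (2).
The two groups share no amino acid, so total = 1 + 2 = 3.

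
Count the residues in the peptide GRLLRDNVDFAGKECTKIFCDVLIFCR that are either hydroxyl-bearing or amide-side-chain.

Hydroxyl-bearing: S, T, Y. Amide-side-chain: N, Q.
Hydroxyl-bearing residues here: T16 (1).
Amide-side-chain residues here: N7 (1).
The two groups share no amino acid, so total = 1 + 1 = 2.

2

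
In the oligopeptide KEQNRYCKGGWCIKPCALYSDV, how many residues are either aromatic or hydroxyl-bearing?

4

Aromatic: F, W, Y. Hydroxyl-bearing: S, T, Y.
Aromatic residues here: Y6, W11, Y19 (3).
Hydroxyl-bearing residues here: Y6, Y19, S20 (3).
Y is in both groups, so the 2 Y residues must not be double-counted.
Total = 3 + 3 − 2 = 4.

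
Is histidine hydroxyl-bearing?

No

S, T, and Y are the three residues with a side-chain hydroxyl.
Histidine is not in this group.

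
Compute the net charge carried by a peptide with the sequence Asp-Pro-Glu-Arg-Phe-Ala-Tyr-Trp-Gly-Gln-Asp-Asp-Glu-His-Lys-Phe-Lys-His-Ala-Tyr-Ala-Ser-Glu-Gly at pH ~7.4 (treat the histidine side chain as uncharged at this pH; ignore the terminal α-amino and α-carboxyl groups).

At pH ~7.4 the Lys and Arg side chains are protonated (+1), the Asp and Glu side chains are deprotonated (−1), and with His taken as neutral all other side chains carry no charge.
Positive (K, R): Arg4, Lys15, Lys17 → +3.
Negative (D, E): Asp1, Glu3, Asp11, Asp12, Glu13, Glu23 → −6.
Net charge = (+3) + (−6) = −3.

-3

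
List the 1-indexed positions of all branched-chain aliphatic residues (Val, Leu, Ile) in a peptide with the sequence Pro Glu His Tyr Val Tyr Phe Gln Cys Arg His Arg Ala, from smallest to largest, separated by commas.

5

Matching residues: Val5.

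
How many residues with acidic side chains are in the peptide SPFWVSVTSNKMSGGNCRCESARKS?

1

The acidic residues are Asp (D) and Glu (E), whose side chains end in a carboxylate group.
Matching residues: E20.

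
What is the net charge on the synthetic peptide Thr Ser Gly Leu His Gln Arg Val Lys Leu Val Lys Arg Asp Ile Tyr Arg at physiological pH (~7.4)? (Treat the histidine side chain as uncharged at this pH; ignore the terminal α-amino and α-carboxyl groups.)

+4

Near pH 7.4, K and R contribute +1 each, D and E contribute −1 each, and every other side chain (His included, as stated) is uncharged.
Positive (K, R): Arg7, Lys9, Lys12, Arg13, Arg17 → +5.
Negative (D, E): Asp14 → −1.
Net charge = (+5) + (−1) = +4.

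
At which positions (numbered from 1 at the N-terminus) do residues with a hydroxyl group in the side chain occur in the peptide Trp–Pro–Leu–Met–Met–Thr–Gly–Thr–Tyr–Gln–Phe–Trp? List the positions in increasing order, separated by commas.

Serine (S), threonine (T), and tyrosine (Y) each carry a hydroxyl group on the side chain.
Matching residues: Thr6, Thr8, Tyr9.

6, 8, 9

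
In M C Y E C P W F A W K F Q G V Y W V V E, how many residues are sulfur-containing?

3

Only Cys (C) and Met (M) have a sulfur atom in the side chain.
Matching residues: M1, C2, C5.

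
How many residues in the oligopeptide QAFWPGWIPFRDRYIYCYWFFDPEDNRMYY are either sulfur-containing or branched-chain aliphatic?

Sulfur-containing: C, M. Branched-chain aliphatic: I, L, V.
Sulfur-containing residues here: C17, M28 (2).
Branched-chain aliphatic residues here: I8, I15 (2).
The two groups share no amino acid, so total = 2 + 2 = 4.

4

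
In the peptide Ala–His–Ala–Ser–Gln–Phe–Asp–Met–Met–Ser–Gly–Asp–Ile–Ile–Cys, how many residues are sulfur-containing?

Cysteine (C, thiol) and methionine (M, thioether) are the two sulfur-containing amino acids.
Matching residues: Met8, Met9, Cys15.

3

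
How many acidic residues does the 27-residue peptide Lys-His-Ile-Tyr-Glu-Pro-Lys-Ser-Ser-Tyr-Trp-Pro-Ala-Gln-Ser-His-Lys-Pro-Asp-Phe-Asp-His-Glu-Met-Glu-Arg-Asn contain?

Aspartate (D) and glutamate (E) have carboxylic-acid side chains and are the acidic amino acids.
Matching residues: Glu5, Asp19, Asp21, Glu23, Glu25.

5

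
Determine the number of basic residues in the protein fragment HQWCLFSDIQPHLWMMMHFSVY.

3

Lysine (K), arginine (R), and histidine (H) have basic, nitrogen-containing side chains.
Matching residues: H1, H12, H18.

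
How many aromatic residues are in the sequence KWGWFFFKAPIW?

F, W, and Y each carry an aromatic ring on the side chain.
Matching residues: W2, W4, F5, F6, F7, W12.

6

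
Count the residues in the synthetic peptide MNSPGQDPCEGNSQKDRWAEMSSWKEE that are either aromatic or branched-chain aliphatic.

Aromatic: F, W, Y. Branched-chain aliphatic: I, L, V.
Aromatic residues here: W18, W24 (2).
Branched-chain aliphatic residues here: none (0).
The two groups share no amino acid, so total = 2 + 0 = 2.

2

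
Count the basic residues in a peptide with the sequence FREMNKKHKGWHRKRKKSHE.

12

The basic amino acids are Lys (K), Arg (R), and His (H).
Matching residues: R2, K6, K7, H8, K9, H12, R13, K14, R15, K16, K17, H19.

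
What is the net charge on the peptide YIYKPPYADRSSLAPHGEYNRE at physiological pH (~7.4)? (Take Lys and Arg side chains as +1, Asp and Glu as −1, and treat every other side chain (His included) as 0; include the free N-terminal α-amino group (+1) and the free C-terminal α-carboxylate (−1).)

0

Positive (K, R): K4, R10, R21 → +3.
Negative (D, E): D9, E18, E22 → −3.
The N-terminus (+1) and C-terminus (−1) cancel.
Net charge = (+3) + (−3) = 0.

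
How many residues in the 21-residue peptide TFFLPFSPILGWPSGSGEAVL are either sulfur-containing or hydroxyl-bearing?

4

Sulfur-containing: C, M. Hydroxyl-bearing: S, T, Y.
Sulfur-containing residues here: none (0).
Hydroxyl-bearing residues here: T1, S7, S14, S16 (4).
The two groups share no amino acid, so total = 0 + 4 = 4.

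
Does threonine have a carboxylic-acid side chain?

No

Aspartate (D) and glutamate (E) have carboxylic-acid side chains and are the acidic amino acids.
Threonine is not in this group.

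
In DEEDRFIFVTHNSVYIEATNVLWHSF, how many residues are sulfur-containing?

Only Cys (C) and Met (M) have a sulfur atom in the side chain.
None of the 26 residues belong to this group.

0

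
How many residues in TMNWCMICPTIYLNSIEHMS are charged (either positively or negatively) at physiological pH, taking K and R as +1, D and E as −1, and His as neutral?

Charged side chains at pH ~7.4: K, R (positive); D, E (negative).
Matching residues: E17.

1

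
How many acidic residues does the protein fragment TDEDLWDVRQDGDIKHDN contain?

7

Only D (aspartate) and E (glutamate) carry a side-chain carboxylic acid.
Matching residues: D2, E3, D4, D7, D11, D13, D17.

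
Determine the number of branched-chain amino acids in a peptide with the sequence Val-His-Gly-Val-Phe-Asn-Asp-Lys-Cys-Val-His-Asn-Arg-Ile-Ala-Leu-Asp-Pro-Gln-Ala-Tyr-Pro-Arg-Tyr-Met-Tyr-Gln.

Valine (V), leucine (L), and isoleucine (I) are the branched-chain amino acids.
Matching residues: Val1, Val4, Val10, Ile14, Leu16.

5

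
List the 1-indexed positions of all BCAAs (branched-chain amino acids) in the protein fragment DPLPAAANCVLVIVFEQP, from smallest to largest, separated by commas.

Valine (V), leucine (L), and isoleucine (I) are the branched-chain amino acids.
Matching residues: L3, V10, L11, V12, I13, V14.

3, 10, 11, 12, 13, 14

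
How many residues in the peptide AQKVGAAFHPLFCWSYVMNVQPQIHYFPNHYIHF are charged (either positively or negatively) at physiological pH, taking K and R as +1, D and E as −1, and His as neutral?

1

Charged side chains at pH ~7.4: K, R (positive); D, E (negative).
Matching residues: K3.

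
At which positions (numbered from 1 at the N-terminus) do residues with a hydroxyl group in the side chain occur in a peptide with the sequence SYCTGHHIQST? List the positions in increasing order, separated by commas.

1, 2, 4, 10, 11

Serine (S), threonine (T), and tyrosine (Y) each carry a hydroxyl group on the side chain.
Matching residues: S1, Y2, T4, S10, T11.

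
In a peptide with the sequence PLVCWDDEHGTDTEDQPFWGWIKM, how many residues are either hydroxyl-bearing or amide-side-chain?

3

Hydroxyl-bearing: S, T, Y. Amide-side-chain: N, Q.
Hydroxyl-bearing residues here: T11, T13 (2).
Amide-side-chain residues here: Q16 (1).
The two groups share no amino acid, so total = 2 + 1 = 3.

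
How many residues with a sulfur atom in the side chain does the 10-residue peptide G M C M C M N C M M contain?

Cysteine (C, thiol) and methionine (M, thioether) are the two sulfur-containing amino acids.
Matching residues: M2, C3, M4, C5, M6, C8, M9, M10.

8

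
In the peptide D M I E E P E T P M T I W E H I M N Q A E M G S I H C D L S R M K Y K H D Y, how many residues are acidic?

8

The acidic residues are Asp (D) and Glu (E), whose side chains end in a carboxylate group.
Matching residues: D1, E4, E5, E7, E14, E21, D28, D37.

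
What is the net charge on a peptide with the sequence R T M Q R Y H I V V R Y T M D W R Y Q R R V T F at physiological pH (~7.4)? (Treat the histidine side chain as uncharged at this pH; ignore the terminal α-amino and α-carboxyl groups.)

+5

Near pH 7.4, K and R contribute +1 each, D and E contribute −1 each, and every other side chain (His included, as stated) is uncharged.
Positive (K, R): R1, R5, R11, R17, R20, R21 → +6.
Negative (D, E): D15 → −1.
Net charge = (+6) + (−1) = +5.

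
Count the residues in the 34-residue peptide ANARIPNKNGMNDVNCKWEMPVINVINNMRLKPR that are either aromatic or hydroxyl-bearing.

Aromatic: F, W, Y. Hydroxyl-bearing: S, T, Y.
Aromatic residues here: W18 (1).
Hydroxyl-bearing residues here: none (0).
(Y belongs to both groups, but none appear in this sequence.) Total = 1 + 0 = 1.

1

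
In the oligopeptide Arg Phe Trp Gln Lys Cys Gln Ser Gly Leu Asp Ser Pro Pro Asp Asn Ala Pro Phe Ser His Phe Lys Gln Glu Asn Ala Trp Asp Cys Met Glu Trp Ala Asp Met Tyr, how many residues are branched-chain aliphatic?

1

V, L, and I make up the branched-chain aliphatic group.
Matching residues: Leu10.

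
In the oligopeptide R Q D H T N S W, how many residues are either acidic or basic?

3

Acidic: D, E. Basic: H, K, R.
Acidic residues here: D3 (1).
Basic residues here: R1, H4 (2).
The two groups share no amino acid, so total = 1 + 2 = 3.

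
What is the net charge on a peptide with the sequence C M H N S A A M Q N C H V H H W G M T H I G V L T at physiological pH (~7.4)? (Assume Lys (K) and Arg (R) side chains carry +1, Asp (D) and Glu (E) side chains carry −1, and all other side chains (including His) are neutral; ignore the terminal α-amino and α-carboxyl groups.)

Positive (K, R): none → +0.
Negative (D, E): none → −0.
Net charge = (+0) + (−0) = 0.

0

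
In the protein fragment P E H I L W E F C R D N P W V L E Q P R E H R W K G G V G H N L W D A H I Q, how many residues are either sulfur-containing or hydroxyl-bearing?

1

Sulfur-containing: C, M. Hydroxyl-bearing: S, T, Y.
Sulfur-containing residues here: C9 (1).
Hydroxyl-bearing residues here: none (0).
The two groups share no amino acid, so total = 1 + 0 = 1.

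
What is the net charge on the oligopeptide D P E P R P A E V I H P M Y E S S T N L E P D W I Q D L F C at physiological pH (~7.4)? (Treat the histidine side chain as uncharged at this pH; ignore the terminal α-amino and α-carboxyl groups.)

-6

At pH ~7.4 the Lys and Arg side chains are protonated (+1), the Asp and Glu side chains are deprotonated (−1), and with His taken as neutral all other side chains carry no charge.
Positive (K, R): R5 → +1.
Negative (D, E): D1, E3, E8, E15, E21, D23, D27 → −7.
Net charge = (+1) + (−7) = −6.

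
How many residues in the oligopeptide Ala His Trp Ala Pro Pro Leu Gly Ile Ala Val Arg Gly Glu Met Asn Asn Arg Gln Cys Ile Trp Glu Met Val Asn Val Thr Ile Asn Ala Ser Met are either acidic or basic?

5

Acidic: D, E. Basic: H, K, R.
Acidic residues here: Glu14, Glu23 (2).
Basic residues here: His2, Arg12, Arg18 (3).
The two groups share no amino acid, so total = 2 + 3 = 5.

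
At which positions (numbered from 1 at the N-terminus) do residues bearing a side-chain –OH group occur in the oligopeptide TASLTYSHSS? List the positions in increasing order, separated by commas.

1, 3, 5, 6, 7, 9, 10

Serine (S), threonine (T), and tyrosine (Y) each carry a hydroxyl group on the side chain.
Matching residues: T1, S3, T5, Y6, S7, S9, S10.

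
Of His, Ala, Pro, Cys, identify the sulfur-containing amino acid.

Cys

Only Cys (C) and Met (M) have a sulfur atom in the side chain.
Of the listed options, only Cys belongs to this group.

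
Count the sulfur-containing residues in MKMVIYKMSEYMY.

Only Cys (C) and Met (M) have a sulfur atom in the side chain.
Matching residues: M1, M3, M8, M12.

4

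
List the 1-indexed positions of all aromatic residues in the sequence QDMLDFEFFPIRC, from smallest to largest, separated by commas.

The aromatic amino acids are Phe (F, benzyl), Trp (W, indole), and Tyr (Y, phenol).
Matching residues: F6, F8, F9.

6, 8, 9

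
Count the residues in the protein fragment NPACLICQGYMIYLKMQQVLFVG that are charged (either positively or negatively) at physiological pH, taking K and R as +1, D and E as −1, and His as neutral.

1

Charged side chains at pH ~7.4: K, R (positive); D, E (negative).
Matching residues: K15.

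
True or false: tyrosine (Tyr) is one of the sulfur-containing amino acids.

False

Cysteine (C, thiol) and methionine (M, thioether) are the two sulfur-containing amino acids.
Tyrosine is not in this group.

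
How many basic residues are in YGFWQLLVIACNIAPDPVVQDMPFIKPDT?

1

The basic amino acids are Lys (K), Arg (R), and His (H).
Matching residues: K26.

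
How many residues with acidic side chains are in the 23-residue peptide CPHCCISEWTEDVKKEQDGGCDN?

6

The acidic residues are Asp (D) and Glu (E), whose side chains end in a carboxylate group.
Matching residues: E8, E11, D12, E16, D18, D22.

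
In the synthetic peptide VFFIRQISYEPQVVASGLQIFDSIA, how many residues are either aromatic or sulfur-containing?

Aromatic: F, W, Y. Sulfur-containing: C, M.
Aromatic residues here: F2, F3, Y9, F21 (4).
Sulfur-containing residues here: none (0).
The two groups share no amino acid, so total = 4 + 0 = 4.

4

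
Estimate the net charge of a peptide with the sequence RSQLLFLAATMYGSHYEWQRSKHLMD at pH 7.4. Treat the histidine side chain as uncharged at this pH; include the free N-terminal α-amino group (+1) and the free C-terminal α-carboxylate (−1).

+1

Near pH 7.4, K and R contribute +1 each, D and E contribute −1 each, and every other side chain (His included, as stated) is uncharged.
Positive (K, R): R1, R20, K22 → +3.
Negative (D, E): E17, D26 → −2.
The N-terminus (+1) and C-terminus (−1) cancel.
Net charge = (+3) + (−2) = +1.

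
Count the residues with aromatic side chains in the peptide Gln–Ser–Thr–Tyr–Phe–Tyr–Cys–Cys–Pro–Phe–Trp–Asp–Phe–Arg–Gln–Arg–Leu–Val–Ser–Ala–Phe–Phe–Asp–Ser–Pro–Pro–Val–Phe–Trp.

Phenylalanine (F), tryptophan (W), and tyrosine (Y) have aromatic ring side chains.
Matching residues: Tyr4, Phe5, Tyr6, Phe10, Trp11, Phe13, Phe21, Phe22, Phe28, Trp29.

10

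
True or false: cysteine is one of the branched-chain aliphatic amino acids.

The BCAAs are Val, Leu, and Ile — aliphatic side chains with a branch point.
Cysteine is not in this group.

False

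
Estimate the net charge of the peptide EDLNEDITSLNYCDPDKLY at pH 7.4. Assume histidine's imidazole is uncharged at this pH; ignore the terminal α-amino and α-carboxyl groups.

-5

Near pH 7.4, K and R contribute +1 each, D and E contribute −1 each, and every other side chain (His included, as stated) is uncharged.
Positive (K, R): K17 → +1.
Negative (D, E): E1, D2, E5, D6, D14, D16 → −6.
Net charge = (+1) + (−6) = −5.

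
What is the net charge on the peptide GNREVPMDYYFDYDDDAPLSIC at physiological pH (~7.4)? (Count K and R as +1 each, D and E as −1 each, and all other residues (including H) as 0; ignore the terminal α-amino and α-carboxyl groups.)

-5

Positive (K, R): R3 → +1.
Negative (D, E): E4, D8, D12, D14, D15, D16 → −6.
Net charge = (+1) + (−6) = −5.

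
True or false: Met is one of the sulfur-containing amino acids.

True

Only Cys (C) and Met (M) have a sulfur atom in the side chain.
Methionine is in this group.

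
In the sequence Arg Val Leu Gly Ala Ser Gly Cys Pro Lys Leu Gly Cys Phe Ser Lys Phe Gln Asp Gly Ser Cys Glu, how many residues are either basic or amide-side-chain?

Basic: H, K, R. Amide-side-chain: N, Q.
Basic residues here: Arg1, Lys10, Lys16 (3).
Amide-side-chain residues here: Gln18 (1).
The two groups share no amino acid, so total = 3 + 1 = 4.

4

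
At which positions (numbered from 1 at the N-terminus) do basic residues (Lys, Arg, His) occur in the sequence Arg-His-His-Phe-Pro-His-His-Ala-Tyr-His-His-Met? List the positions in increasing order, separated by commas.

1, 2, 3, 6, 7, 10, 11

Matching residues: Arg1, His2, His3, His6, His7, His10, His11.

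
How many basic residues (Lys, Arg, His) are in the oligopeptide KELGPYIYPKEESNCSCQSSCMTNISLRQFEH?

Matching residues: K1, K10, R28, H32.

4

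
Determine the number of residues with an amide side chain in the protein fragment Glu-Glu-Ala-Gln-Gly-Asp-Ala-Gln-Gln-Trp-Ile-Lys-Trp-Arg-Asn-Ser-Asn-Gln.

Asparagine (N) and glutamine (Q) have uncharged amide side chains.
Matching residues: Gln4, Gln8, Gln9, Asn15, Asn17, Gln18.

6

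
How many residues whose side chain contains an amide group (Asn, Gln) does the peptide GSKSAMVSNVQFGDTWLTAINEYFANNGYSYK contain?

5

Matching residues: N9, Q11, N21, N26, N27.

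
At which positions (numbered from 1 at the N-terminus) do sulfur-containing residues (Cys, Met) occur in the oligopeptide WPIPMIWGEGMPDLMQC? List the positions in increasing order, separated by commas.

5, 11, 15, 17

Matching residues: M5, M11, M15, C17.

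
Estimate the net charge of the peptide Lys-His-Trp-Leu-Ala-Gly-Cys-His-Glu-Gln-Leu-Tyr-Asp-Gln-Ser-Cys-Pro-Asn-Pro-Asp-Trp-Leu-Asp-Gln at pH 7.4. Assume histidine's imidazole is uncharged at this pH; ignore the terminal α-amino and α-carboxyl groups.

-3

At pH ~7.4 the Lys and Arg side chains are protonated (+1), the Asp and Glu side chains are deprotonated (−1), and with His taken as neutral all other side chains carry no charge.
Positive (K, R): Lys1 → +1.
Negative (D, E): Glu9, Asp13, Asp20, Asp23 → −4.
Net charge = (+1) + (−4) = −3.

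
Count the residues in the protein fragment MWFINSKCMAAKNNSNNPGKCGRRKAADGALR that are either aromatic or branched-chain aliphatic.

Aromatic: F, W, Y. Branched-chain aliphatic: I, L, V.
Aromatic residues here: W2, F3 (2).
Branched-chain aliphatic residues here: I4, L31 (2).
The two groups share no amino acid, so total = 2 + 2 = 4.

4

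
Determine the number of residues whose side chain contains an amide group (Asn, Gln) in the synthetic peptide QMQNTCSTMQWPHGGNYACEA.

Matching residues: Q1, Q3, N4, Q10, N16.

5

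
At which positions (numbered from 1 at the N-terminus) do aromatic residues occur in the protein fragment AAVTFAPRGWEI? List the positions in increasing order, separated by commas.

5, 10

F, W, and Y each carry an aromatic ring on the side chain.
Matching residues: F5, W10.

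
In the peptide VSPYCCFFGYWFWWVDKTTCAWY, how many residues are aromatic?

10

F, W, and Y each carry an aromatic ring on the side chain.
Matching residues: Y4, F7, F8, Y10, W11, F12, W13, W14, W22, Y23.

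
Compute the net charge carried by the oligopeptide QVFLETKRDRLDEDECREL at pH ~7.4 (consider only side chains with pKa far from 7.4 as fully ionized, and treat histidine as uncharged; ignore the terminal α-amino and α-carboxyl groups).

Near pH 7.4, K and R contribute +1 each, D and E contribute −1 each, and every other side chain (His included, as stated) is uncharged.
Positive (K, R): K7, R8, R10, R17 → +4.
Negative (D, E): E5, D9, D12, E13, D14, E15, E18 → −7.
Net charge = (+4) + (−7) = −3.

-3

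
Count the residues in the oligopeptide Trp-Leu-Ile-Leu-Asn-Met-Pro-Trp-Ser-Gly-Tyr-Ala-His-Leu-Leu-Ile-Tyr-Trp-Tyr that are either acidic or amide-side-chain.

1

Acidic: D, E. Amide-side-chain: N, Q.
Acidic residues here: none (0).
Amide-side-chain residues here: Asn5 (1).
The two groups share no amino acid, so total = 0 + 1 = 1.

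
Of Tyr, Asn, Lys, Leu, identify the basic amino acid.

K, R, and H are the three residues with basic side chains (ε-amine, guanidinium, and imidazole respectively).
Of the listed options, only Lys belongs to this group.

Lys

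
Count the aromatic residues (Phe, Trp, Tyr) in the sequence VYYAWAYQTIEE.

Matching residues: Y2, Y3, W5, Y7.

4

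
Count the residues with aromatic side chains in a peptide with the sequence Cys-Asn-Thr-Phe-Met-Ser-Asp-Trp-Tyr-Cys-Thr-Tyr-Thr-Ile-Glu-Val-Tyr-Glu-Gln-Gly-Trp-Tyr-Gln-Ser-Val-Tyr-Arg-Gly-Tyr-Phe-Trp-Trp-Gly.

12

F, W, and Y each carry an aromatic ring on the side chain.
Matching residues: Phe4, Trp8, Tyr9, Tyr12, Tyr17, Trp21, Tyr22, Tyr26, Tyr29, Phe30, Trp31, Trp32.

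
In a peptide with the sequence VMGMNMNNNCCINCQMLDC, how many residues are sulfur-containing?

8

Cysteine (C, thiol) and methionine (M, thioether) are the two sulfur-containing amino acids.
Matching residues: M2, M4, M6, C10, C11, C14, M16, C19.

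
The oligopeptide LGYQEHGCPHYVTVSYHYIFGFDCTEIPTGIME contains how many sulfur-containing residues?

Cysteine (C, thiol) and methionine (M, thioether) are the two sulfur-containing amino acids.
Matching residues: C8, C24, M32.

3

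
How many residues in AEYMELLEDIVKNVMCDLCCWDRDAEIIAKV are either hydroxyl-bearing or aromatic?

2

Hydroxyl-bearing: S, T, Y. Aromatic: F, W, Y.
Hydroxyl-bearing residues here: Y3 (1).
Aromatic residues here: Y3, W21 (2).
Y is in both groups, so the 1 Y residue must not be double-counted.
Total = 1 + 2 − 1 = 2.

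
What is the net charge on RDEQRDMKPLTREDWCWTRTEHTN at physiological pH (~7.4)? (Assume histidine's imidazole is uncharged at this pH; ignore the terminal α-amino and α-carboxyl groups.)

-1

At pH ~7.4 the Lys and Arg side chains are protonated (+1), the Asp and Glu side chains are deprotonated (−1), and with His taken as neutral all other side chains carry no charge.
Positive (K, R): R1, R5, K8, R12, R19 → +5.
Negative (D, E): D2, E3, D6, E13, D14, E21 → −6.
Net charge = (+5) + (−6) = −1.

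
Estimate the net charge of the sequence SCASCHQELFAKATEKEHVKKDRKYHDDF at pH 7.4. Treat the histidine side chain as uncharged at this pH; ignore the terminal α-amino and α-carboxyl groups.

The side chains ionized at physiological pH are Lys/Arg (+1) and Asp/Glu (−1); with His treated as neutral, nothing else contributes.
Positive (K, R): K12, K16, K20, K21, R23, K24 → +6.
Negative (D, E): E8, E15, E17, D22, D27, D28 → −6.
Net charge = (+6) + (−6) = 0.

0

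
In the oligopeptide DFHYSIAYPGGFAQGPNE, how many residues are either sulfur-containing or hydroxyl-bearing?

Sulfur-containing: C, M. Hydroxyl-bearing: S, T, Y.
Sulfur-containing residues here: none (0).
Hydroxyl-bearing residues here: Y4, S5, Y8 (3).
The two groups share no amino acid, so total = 0 + 3 = 3.

3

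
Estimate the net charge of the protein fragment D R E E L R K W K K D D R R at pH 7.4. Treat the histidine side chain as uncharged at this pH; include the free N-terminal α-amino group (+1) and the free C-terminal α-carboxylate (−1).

Near pH 7.4, K and R contribute +1 each, D and E contribute −1 each, and every other side chain (His included, as stated) is uncharged.
Positive (K, R): R2, R6, K7, K9, K10, R13, R14 → +7.
Negative (D, E): D1, E3, E4, D11, D12 → −5.
The N-terminus (+1) and C-terminus (−1) cancel.
Net charge = (+7) + (−5) = +2.

+2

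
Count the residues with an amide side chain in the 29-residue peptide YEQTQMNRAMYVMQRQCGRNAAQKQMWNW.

9

The amide-side-chain residues are Asn (N) and Gln (Q).
Matching residues: Q3, Q5, N7, Q14, Q16, N20, Q23, Q25, N28.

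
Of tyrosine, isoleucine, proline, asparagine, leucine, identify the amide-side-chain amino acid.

Only N (asparagine) and Q (glutamine) carry a side-chain carboxamide.
Of the listed options, only asparagine belongs to this group.

asparagine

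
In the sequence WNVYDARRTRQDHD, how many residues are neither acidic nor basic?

Acidic: D, E. Basic: K, R, H. All other residues are neither.
Matching residues: W1, N2, V3, Y4, A6, T9, Q11.

7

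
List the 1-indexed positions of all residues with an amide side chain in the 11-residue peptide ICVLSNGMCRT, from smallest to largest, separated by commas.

6

Only N (asparagine) and Q (glutamine) carry a side-chain carboxamide.
Matching residues: N6.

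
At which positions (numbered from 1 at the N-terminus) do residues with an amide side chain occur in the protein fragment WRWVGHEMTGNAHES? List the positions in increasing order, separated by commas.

Asparagine (N) and glutamine (Q) have uncharged amide side chains.
Matching residues: N11.

11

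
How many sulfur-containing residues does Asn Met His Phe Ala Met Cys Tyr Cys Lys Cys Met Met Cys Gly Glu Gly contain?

Cysteine (C, thiol) and methionine (M, thioether) are the two sulfur-containing amino acids.
Matching residues: Met2, Met6, Cys7, Cys9, Cys11, Met12, Met13, Cys14.

8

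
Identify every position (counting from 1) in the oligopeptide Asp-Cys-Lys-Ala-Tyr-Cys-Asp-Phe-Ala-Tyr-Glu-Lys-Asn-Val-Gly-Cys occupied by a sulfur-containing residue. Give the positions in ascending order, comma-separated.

2, 6, 16

Cysteine (C, thiol) and methionine (M, thioether) are the two sulfur-containing amino acids.
Matching residues: Cys2, Cys6, Cys16.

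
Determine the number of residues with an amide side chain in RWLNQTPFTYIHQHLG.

The amide-side-chain residues are Asn (N) and Gln (Q).
Matching residues: N4, Q5, Q13.

3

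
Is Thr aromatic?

No

F, W, and Y each carry an aromatic ring on the side chain.
Threonine is not in this group.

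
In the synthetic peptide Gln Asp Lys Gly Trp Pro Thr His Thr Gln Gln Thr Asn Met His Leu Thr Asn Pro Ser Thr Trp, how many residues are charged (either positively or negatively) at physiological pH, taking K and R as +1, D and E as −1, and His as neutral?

Charged side chains at pH ~7.4: K, R (positive); D, E (negative).
Matching residues: Asp2, Lys3.

2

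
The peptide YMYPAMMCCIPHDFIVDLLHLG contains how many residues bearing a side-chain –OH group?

2

S, T, and Y are the three residues with a side-chain hydroxyl.
Matching residues: Y1, Y3.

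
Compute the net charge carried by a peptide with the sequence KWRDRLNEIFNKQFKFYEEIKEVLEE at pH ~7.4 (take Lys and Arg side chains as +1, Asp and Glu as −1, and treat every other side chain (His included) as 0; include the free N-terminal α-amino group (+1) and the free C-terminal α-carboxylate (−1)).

-1

Positive (K, R): K1, R3, R5, K12, K15, K21 → +6.
Negative (D, E): D4, E8, E18, E19, E22, E25, E26 → −7.
The N-terminus (+1) and C-terminus (−1) cancel.
Net charge = (+6) + (−7) = −1.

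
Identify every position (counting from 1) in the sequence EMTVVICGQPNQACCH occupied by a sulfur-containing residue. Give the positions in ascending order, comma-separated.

Cysteine (C, thiol) and methionine (M, thioether) are the two sulfur-containing amino acids.
Matching residues: M2, C7, C14, C15.

2, 7, 14, 15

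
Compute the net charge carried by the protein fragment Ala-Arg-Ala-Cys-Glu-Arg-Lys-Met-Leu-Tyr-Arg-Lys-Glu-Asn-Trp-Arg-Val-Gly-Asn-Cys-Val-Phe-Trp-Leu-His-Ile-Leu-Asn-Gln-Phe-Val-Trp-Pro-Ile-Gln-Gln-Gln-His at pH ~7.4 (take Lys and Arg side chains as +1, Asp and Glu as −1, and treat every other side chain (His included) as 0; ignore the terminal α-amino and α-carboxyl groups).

Positive (K, R): Arg2, Arg6, Lys7, Arg11, Lys12, Arg16 → +6.
Negative (D, E): Glu5, Glu13 → −2.
Net charge = (+6) + (−2) = +4.

+4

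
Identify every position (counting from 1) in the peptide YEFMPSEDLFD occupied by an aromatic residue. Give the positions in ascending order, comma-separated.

1, 3, 10

Phenylalanine (F), tryptophan (W), and tyrosine (Y) have aromatic ring side chains.
Matching residues: Y1, F3, F10.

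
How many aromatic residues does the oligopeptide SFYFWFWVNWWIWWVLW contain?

11

F, W, and Y each carry an aromatic ring on the side chain.
Matching residues: F2, Y3, F4, W5, F6, W7, W10, W11, W13, W14, W17.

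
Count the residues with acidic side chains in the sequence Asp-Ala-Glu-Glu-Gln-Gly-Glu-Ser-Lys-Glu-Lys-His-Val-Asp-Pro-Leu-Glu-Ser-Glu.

8

Aspartate (D) and glutamate (E) have carboxylic-acid side chains and are the acidic amino acids.
Matching residues: Asp1, Glu3, Glu4, Glu7, Glu10, Asp14, Glu17, Glu19.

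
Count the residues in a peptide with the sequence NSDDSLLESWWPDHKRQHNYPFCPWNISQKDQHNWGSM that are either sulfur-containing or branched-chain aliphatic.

5

Sulfur-containing: C, M. Branched-chain aliphatic: I, L, V.
Sulfur-containing residues here: C23, M38 (2).
Branched-chain aliphatic residues here: L6, L7, I27 (3).
The two groups share no amino acid, so total = 2 + 3 = 5.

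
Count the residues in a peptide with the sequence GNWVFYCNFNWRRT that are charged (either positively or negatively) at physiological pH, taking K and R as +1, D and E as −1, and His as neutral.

2

Charged side chains at pH ~7.4: K, R (positive); D, E (negative).
Matching residues: R12, R13.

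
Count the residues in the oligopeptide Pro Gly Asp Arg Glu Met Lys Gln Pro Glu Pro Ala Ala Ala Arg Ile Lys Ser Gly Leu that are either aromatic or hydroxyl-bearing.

Aromatic: F, W, Y. Hydroxyl-bearing: S, T, Y.
Aromatic residues here: none (0).
Hydroxyl-bearing residues here: Ser18 (1).
(Y belongs to both groups, but none appear in this sequence.) Total = 0 + 1 = 1.

1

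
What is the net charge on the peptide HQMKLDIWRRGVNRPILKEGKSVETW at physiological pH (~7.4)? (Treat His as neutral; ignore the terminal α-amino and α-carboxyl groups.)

+3

At pH ~7.4 the Lys and Arg side chains are protonated (+1), the Asp and Glu side chains are deprotonated (−1), and with His taken as neutral all other side chains carry no charge.
Positive (K, R): K4, R9, R10, R14, K18, K21 → +6.
Negative (D, E): D6, E19, E24 → −3.
Net charge = (+6) + (−3) = +3.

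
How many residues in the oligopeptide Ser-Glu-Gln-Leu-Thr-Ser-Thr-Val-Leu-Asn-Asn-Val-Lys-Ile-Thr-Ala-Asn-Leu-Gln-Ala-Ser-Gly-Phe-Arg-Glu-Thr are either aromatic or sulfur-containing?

Aromatic: F, W, Y. Sulfur-containing: C, M.
Aromatic residues here: Phe23 (1).
Sulfur-containing residues here: none (0).
The two groups share no amino acid, so total = 1 + 0 = 1.

1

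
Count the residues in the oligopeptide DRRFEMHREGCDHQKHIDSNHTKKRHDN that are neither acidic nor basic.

10

Acidic: D, E. Basic: K, R, H. All other residues are neither.
Matching residues: F4, M6, G10, C11, Q14, I17, S19, N20, T22, N28.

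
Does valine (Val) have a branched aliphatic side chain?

Yes

The BCAAs are Val, Leu, and Ile — aliphatic side chains with a branch point.
Valine is in this group.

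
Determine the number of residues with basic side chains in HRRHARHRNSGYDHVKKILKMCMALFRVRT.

13

Lysine (K), arginine (R), and histidine (H) have basic, nitrogen-containing side chains.
Matching residues: H1, R2, R3, H4, R6, H7, R8, H14, K16, K17, K20, R27, R29.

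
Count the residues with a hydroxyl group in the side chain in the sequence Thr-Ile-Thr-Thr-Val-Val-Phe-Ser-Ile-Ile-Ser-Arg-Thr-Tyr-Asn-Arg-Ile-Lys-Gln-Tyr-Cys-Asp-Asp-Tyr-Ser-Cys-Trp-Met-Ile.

10

Serine (S), threonine (T), and tyrosine (Y) each carry a hydroxyl group on the side chain.
Matching residues: Thr1, Thr3, Thr4, Ser8, Ser11, Thr13, Tyr14, Tyr20, Tyr24, Ser25.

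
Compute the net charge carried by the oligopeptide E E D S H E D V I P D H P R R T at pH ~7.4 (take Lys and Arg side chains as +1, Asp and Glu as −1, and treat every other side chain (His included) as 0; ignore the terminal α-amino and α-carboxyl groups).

-4

Positive (K, R): R14, R15 → +2.
Negative (D, E): E1, E2, D3, E6, D7, D11 → −6.
Net charge = (+2) + (−6) = −4.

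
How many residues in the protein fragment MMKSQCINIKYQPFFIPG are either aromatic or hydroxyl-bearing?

Aromatic: F, W, Y. Hydroxyl-bearing: S, T, Y.
Aromatic residues here: Y11, F14, F15 (3).
Hydroxyl-bearing residues here: S4, Y11 (2).
Y is in both groups, so the 1 Y residue must not be double-counted.
Total = 3 + 2 − 1 = 4.

4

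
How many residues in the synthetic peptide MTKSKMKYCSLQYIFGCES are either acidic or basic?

Acidic: D, E. Basic: H, K, R.
Acidic residues here: E18 (1).
Basic residues here: K3, K5, K7 (3).
The two groups share no amino acid, so total = 1 + 3 = 4.

4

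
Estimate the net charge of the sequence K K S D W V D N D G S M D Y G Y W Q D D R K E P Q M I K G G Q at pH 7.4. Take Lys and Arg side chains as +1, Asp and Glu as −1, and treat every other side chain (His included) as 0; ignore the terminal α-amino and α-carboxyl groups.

-2

Positive (K, R): K1, K2, R21, K22, K28 → +5.
Negative (D, E): D4, D7, D9, D13, D19, D20, E23 → −7.
Net charge = (+5) + (−7) = −2.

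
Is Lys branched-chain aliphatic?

Valine (V), leucine (L), and isoleucine (I) are the branched-chain amino acids.
Lysine is not in this group.

No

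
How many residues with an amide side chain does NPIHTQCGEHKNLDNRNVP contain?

Only N (asparagine) and Q (glutamine) carry a side-chain carboxamide.
Matching residues: N1, Q6, N12, N15, N17.

5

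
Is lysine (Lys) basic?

K, R, and H are the three residues with basic side chains (ε-amine, guanidinium, and imidazole respectively).
Lysine is in this group.

Yes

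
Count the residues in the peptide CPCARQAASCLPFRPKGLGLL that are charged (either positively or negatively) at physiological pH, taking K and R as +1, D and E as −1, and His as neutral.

Charged side chains at pH ~7.4: K, R (positive); D, E (negative).
Matching residues: R5, R14, K16.

3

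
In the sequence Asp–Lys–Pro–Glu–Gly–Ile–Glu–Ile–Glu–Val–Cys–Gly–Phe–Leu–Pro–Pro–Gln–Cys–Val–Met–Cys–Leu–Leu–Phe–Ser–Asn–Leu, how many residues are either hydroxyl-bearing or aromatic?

Hydroxyl-bearing: S, T, Y. Aromatic: F, W, Y.
Hydroxyl-bearing residues here: Ser25 (1).
Aromatic residues here: Phe13, Phe24 (2).
(Y belongs to both groups, but none appear in this sequence.) Total = 1 + 2 = 3.

3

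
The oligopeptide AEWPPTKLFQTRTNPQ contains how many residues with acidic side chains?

Only D (aspartate) and E (glutamate) carry a side-chain carboxylic acid.
Matching residues: E2.

1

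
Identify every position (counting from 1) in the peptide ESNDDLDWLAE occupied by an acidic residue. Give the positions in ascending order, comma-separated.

1, 4, 5, 7, 11

Aspartate (D) and glutamate (E) have carboxylic-acid side chains and are the acidic amino acids.
Matching residues: E1, D4, D5, D7, E11.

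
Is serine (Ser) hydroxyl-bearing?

S, T, and Y are the three residues with a side-chain hydroxyl.
Serine is in this group.

Yes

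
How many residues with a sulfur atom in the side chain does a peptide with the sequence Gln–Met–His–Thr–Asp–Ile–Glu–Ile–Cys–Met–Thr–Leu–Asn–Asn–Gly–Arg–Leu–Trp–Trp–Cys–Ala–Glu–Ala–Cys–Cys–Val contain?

6

Cysteine (C, thiol) and methionine (M, thioether) are the two sulfur-containing amino acids.
Matching residues: Met2, Cys9, Met10, Cys20, Cys24, Cys25.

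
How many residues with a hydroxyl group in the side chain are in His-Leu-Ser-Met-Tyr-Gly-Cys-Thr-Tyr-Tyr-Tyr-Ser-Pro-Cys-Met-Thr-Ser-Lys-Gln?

9

The –OH-bearing residues are Ser, Thr (aliphatic alcohols), and Tyr (phenol).
Matching residues: Ser3, Tyr5, Thr8, Tyr9, Tyr10, Tyr11, Ser12, Thr16, Ser17.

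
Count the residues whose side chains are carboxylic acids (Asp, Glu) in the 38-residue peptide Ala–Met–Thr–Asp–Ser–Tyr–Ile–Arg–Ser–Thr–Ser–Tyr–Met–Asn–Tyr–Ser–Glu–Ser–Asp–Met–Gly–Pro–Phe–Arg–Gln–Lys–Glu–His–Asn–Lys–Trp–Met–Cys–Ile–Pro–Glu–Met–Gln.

5

Matching residues: Asp4, Glu17, Asp19, Glu27, Glu36.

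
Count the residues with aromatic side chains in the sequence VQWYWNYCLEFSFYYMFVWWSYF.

F, W, and Y each carry an aromatic ring on the side chain.
Matching residues: W3, Y4, W5, Y7, F11, F13, Y14, Y15, F17, W19, W20, Y22, F23.

13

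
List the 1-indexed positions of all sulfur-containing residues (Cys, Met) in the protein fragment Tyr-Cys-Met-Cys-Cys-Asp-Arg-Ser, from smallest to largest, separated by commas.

2, 3, 4, 5

Matching residues: Cys2, Met3, Cys4, Cys5.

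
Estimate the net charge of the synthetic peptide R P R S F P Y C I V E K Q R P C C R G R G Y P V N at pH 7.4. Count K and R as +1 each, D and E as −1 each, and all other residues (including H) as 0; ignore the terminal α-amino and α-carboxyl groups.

+5

Positive (K, R): R1, R3, K12, R14, R18, R20 → +6.
Negative (D, E): E11 → −1.
Net charge = (+6) + (−1) = +5.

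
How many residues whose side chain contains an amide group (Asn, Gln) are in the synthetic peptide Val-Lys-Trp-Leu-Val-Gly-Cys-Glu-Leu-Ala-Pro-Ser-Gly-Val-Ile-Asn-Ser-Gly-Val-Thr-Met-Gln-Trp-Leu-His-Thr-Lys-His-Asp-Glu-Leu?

2

Matching residues: Asn16, Gln22.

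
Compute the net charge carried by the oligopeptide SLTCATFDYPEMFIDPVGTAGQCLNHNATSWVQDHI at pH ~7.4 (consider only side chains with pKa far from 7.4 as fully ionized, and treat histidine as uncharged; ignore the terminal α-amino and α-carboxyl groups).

-4

Near pH 7.4, K and R contribute +1 each, D and E contribute −1 each, and every other side chain (His included, as stated) is uncharged.
Positive (K, R): none → +0.
Negative (D, E): D8, E11, D15, D34 → −4.
Net charge = (+0) + (−4) = −4.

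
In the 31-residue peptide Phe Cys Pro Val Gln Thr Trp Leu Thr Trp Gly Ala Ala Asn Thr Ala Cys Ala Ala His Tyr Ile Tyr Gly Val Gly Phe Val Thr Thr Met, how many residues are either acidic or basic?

Acidic: D, E. Basic: H, K, R.
Acidic residues here: none (0).
Basic residues here: His20 (1).
The two groups share no amino acid, so total = 0 + 1 = 1.

1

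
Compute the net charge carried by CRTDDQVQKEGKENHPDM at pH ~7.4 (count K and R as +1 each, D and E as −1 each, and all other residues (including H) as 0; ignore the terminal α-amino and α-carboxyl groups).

Positive (K, R): R2, K9, K12 → +3.
Negative (D, E): D4, D5, E10, E13, D17 → −5.
Net charge = (+3) + (−5) = −2.

-2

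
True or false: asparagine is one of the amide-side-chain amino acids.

True

Only N (asparagine) and Q (glutamine) carry a side-chain carboxamide.
Asparagine is in this group.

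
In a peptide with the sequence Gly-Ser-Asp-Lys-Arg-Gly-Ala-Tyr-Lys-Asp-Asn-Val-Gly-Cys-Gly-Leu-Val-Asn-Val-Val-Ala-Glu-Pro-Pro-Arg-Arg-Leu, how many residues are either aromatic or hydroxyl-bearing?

Aromatic: F, W, Y. Hydroxyl-bearing: S, T, Y.
Aromatic residues here: Tyr8 (1).
Hydroxyl-bearing residues here: Ser2, Tyr8 (2).
Y is in both groups, so the 1 Y residue must not be double-counted.
Total = 1 + 2 − 1 = 2.

2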